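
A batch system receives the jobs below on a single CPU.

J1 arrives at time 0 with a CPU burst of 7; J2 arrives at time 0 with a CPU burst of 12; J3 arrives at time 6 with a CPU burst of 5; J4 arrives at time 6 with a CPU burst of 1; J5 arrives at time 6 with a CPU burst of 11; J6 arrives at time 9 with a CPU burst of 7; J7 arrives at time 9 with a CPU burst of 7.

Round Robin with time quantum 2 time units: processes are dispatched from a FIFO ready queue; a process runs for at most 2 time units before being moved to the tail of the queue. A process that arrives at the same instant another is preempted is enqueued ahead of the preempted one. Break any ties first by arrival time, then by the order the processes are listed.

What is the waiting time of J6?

30

Schedule: | J1 0-2 | J2 2-4 | J1 4-6 | J2 6-8 | J3 8-10 | J4 10-11 | J5 11-13 | J1 13-15 | J2 15-17 | J6 17-19 | J7 19-21 | J3 21-23 | J5 23-25 | J1 25-26 | J2 26-28 | J6 28-30 | J7 30-32 | J3 32-33 | J5 33-35 | J2 35-37 | J6 37-39 | J7 39-41 | J5 41-43 | J2 43-45 | J6 45-46 | J7 46-47 | J5 47-50 |
Completion: J1=26  J2=45  J3=33  J4=11  J5=50  J6=46  J7=47
Waiting(J6) = turnaround − burst = 37 − 7 = 30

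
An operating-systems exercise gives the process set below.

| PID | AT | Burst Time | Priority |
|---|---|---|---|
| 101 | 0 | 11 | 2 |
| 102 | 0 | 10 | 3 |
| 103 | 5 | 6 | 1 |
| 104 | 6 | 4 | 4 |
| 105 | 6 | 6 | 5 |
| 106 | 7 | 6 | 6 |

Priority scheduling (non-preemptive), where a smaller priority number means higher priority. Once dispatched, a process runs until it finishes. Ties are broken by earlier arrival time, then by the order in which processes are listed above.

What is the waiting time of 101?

Timeline: | 101 0-11 | 103 11-17 | 102 17-27 | 104 27-31 | 105 31-37 | 106 37-43 |
Completion: 101=11  102=27  103=17  104=31  105=37  106=43
Waiting(101) = turnaround − burst = 11 − 11 = 0

0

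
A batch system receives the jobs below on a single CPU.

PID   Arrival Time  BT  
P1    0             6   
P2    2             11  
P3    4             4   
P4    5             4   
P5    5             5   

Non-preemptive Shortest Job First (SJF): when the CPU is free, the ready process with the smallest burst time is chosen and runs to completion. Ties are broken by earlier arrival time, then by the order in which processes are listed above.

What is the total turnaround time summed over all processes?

63

Schedule: | P1 0-6 | P3 6-10 | P4 10-14 | P5 14-19 | P2 19-30 |
Completion: P1=6  P2=30  P3=10  P4=14  P5=19
Turnaround (C−A): P1=6  P2=28  P3=6  P4=9  P5=14
Turnaround = completion − arrival: P1=6, P2=28, P3=6, P4=9, P5=14
Total turnaround = 6 + 28 + 6 + 9 + 14 = 63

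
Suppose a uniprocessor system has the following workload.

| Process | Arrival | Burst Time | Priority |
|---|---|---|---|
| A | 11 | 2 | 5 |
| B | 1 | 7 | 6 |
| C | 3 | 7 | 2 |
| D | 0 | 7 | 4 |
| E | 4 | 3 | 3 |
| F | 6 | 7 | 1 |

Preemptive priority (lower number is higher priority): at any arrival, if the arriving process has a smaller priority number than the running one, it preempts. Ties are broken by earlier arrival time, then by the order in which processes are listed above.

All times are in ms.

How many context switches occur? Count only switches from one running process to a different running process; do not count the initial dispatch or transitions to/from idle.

7

Schedule: | D 0-3 | C 3-6 | F 6-13 | C 13-17 | E 17-20 | D 20-24 | A 24-26 | B 26-33 |
Completion: A=26  B=33  C=17  D=24  E=20  F=13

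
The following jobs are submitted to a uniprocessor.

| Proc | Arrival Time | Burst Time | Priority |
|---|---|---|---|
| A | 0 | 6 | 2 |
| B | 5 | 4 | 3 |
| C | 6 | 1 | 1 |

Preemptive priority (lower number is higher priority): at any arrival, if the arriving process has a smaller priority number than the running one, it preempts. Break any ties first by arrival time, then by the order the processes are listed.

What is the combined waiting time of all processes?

Schedule: | A 0-6 | C 6-7 | B 7-11 |
Completion: A=6  B=11  C=7
Turnaround (C−A): A=6  B=6  C=1
Waiting = turnaround − burst: A=0, B=2, C=0
Total waiting = 0 + 2 + 0 = 2

2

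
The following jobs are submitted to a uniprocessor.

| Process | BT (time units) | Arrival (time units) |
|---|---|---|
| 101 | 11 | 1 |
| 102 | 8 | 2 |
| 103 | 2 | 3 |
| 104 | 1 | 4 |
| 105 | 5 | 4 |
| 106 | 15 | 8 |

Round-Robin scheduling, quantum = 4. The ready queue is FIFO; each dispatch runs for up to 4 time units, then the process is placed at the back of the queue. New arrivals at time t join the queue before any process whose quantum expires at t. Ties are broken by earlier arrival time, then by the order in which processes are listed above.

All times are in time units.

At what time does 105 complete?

29

Gantt: | idle 0-1 | 101 1-5 | 102 5-9 | 103 9-11 | 104 11-12 | 105 12-16 | 101 16-20 | 106 20-24 | 102 24-28 | 105 28-29 | 101 29-32 | 106 32-43 |
Completion: 101=32  102=28  103=11  104=12  105=29  106=43
Turnaround (C−A): 101=31  102=26  103=8  104=8  105=25  106=35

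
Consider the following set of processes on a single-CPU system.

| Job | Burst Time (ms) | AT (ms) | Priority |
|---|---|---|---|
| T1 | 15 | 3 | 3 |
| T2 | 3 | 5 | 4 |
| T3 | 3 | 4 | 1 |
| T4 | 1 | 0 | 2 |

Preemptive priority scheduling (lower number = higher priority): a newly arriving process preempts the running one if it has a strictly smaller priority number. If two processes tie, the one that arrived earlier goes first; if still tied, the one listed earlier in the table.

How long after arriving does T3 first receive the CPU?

0

Schedule: | T4 0-1 | idle 1-3 | T1 3-4 | T3 4-7 | T1 7-21 | T2 21-24 |
Completion: T1=21  T2=24  T3=7  T4=1
Turnaround (C−A): T1=18  T2=19  T3=3  T4=1
Response(T3) = first start − arrival = 4 − 4 = 0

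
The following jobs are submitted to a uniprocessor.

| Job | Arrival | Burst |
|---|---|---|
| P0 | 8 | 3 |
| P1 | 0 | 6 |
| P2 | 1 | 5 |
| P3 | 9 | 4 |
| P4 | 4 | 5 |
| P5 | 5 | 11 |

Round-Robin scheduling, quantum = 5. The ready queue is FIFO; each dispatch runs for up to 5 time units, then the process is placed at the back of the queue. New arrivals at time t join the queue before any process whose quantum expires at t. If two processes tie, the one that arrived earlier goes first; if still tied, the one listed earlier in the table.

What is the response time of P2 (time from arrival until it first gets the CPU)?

Timeline: | P1 0-5 | P2 5-10 | P4 10-15 | P5 15-20 | P1 20-21 | P0 21-24 | P3 24-28 | P5 28-34 |
Completion: P0=24  P1=21  P2=10  P3=28  P4=15  P5=34
Turnaround (C−A): P0=16  P1=21  P2=9  P3=19  P4=11  P5=29
Response(P2) = first start − arrival = 5 − 1 = 4

4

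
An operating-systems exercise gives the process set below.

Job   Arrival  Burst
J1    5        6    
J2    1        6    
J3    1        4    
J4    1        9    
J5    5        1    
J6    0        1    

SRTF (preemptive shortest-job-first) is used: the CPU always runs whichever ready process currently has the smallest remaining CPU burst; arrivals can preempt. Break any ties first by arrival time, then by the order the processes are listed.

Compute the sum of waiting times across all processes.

29

Gantt: | J6 0-1 | J3 1-5 | J5 5-6 | J2 6-12 | J1 12-18 | J4 18-27 |
Completion: J1=18  J2=12  J3=5  J4=27  J5=6  J6=1
Waiting = turnaround − burst: J1=7, J2=5, J3=0, J4=17, J5=0, J6=0
Total waiting = 7 + 5 + 0 + 17 + 0 + 0 = 29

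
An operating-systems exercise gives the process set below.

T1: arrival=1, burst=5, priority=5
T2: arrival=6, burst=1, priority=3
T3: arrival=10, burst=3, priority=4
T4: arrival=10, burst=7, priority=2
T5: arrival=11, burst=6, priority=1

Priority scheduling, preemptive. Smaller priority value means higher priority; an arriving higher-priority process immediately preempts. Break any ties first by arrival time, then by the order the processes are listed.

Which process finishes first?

T1

Timeline: | idle 0-1 | T1 1-6 | T2 6-7 | idle 7-10 | T4 10-11 | T5 11-17 | T4 17-23 | T3 23-26 |
Completion: T1=6  T2=7  T3=26  T4=23  T5=17
Turnaround (C−A): T1=5  T2=1  T3=16  T4=13  T5=6
Finish order: T1 → T2 → T5 → T4 → T3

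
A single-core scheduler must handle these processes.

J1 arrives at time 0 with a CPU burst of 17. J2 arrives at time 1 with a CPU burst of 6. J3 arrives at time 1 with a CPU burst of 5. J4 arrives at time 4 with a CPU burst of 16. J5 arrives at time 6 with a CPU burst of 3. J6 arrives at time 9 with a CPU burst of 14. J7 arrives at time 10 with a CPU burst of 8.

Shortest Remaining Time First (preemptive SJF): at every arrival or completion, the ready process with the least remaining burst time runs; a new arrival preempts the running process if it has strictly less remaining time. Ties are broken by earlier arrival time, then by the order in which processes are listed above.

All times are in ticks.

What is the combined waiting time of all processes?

112

Schedule: | J1 0-1 | J3 1-6 | J5 6-9 | J2 9-15 | J7 15-23 | J6 23-37 | J1 37-53 | J4 53-69 |
Completion: J1=53  J2=15  J3=6  J4=69  J5=9  J6=37  J7=23
Turnaround (C−A): J1=53  J2=14  J3=5  J4=65  J5=3  J6=28  J7=13
Waiting = turnaround − burst: J1=36, J2=8, J3=0, J4=49, J5=0, J6=14, J7=5
Total waiting = 36 + 8 + 0 + 49 + 0 + 14 + 5 = 112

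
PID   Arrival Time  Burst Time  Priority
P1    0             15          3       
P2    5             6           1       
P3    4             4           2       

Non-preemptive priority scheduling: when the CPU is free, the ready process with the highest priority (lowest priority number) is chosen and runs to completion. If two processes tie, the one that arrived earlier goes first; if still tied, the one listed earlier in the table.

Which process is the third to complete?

Gantt: | P1 0-15 | P2 15-21 | P3 21-25 |
Completion: P1=15  P2=21  P3=25
Finish order: P1 → P2 → P3

P3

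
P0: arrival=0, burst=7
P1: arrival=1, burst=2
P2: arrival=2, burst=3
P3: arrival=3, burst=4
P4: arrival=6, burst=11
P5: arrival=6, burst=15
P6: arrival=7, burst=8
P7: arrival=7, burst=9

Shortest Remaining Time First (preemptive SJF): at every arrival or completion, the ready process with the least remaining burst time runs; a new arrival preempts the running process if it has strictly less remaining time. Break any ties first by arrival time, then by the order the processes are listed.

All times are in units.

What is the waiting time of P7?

Schedule: | P0 0-1 | P1 1-3 | P2 3-6 | P3 6-10 | P0 10-16 | P6 16-24 | P7 24-33 | P4 33-44 | P5 44-59 |
Completion: P0=16  P1=3  P2=6  P3=10  P4=44  P5=59  P6=24  P7=33
Turnaround (C−A): P0=16  P1=2  P2=4  P3=7  P4=38  P5=53  P6=17  P7=26
Waiting(P7) = turnaround − burst = 26 − 9 = 17

17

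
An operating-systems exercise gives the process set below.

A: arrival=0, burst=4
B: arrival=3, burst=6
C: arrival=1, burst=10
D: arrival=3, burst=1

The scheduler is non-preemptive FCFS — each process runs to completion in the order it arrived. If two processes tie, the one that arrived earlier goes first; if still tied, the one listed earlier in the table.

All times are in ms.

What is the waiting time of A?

0

Gantt: | A 0-4 | C 4-14 | B 14-20 | D 20-21 |
Completion: A=4  B=20  C=14  D=21
Turnaround (C−A): A=4  B=17  C=13  D=18
Waiting(A) = turnaround − burst = 4 − 4 = 0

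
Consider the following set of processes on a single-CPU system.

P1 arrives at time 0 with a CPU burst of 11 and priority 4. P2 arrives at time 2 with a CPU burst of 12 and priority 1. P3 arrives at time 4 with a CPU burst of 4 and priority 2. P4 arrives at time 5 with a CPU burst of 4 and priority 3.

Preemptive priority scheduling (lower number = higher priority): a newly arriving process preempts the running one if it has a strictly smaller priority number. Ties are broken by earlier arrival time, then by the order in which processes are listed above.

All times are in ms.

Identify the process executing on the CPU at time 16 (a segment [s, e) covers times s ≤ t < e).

Gantt: | P1 0-2 | P2 2-14 | P3 14-18 | P4 18-22 | P1 22-31 |
Completion: P1=31  P2=14  P3=18  P4=22

P3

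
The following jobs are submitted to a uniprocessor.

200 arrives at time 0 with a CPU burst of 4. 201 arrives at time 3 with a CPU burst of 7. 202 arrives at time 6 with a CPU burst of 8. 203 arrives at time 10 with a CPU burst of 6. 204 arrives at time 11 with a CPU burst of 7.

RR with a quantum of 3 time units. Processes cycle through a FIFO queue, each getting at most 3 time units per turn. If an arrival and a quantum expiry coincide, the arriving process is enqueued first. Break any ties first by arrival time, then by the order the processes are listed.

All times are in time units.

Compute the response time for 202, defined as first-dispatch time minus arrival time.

1

Gantt: | 200 0-3 | 201 3-6 | 200 6-7 | 202 7-10 | 201 10-13 | 203 13-16 | 202 16-19 | 204 19-22 | 201 22-23 | 203 23-26 | 202 26-28 | 204 28-32 |
Completion: 200=7  201=23  202=28  203=26  204=32
Turnaround (C−A): 200=7  201=20  202=22  203=16  204=21
Response(202) = first start − arrival = 7 − 6 = 1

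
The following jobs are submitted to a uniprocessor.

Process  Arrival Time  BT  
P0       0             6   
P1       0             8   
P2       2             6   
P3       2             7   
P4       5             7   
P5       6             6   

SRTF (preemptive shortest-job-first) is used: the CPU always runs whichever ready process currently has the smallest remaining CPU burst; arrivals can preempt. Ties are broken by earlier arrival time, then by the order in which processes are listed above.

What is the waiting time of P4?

20

Schedule: | P0 0-6 | P2 6-12 | P5 12-18 | P3 18-25 | P4 25-32 | P1 32-40 |
Completion: P0=6  P1=40  P2=12  P3=25  P4=32  P5=18
Turnaround (C−A): P0=6  P1=40  P2=10  P3=23  P4=27  P5=12
Waiting(P4) = turnaround − burst = 27 − 7 = 20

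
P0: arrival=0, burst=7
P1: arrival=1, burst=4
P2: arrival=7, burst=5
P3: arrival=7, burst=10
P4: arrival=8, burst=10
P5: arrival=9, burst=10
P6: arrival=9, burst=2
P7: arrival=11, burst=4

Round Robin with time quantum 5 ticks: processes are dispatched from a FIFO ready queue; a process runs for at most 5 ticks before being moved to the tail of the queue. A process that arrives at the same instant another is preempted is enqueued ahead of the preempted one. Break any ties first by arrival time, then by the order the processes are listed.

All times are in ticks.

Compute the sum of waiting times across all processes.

Schedule: | P0 0-5 | P1 5-9 | P0 9-11 | P2 11-16 | P3 16-21 | P4 21-26 | P5 26-31 | P6 31-33 | P7 33-37 | P3 37-42 | P4 42-47 | P5 47-52 |
Completion: P0=11  P1=9  P2=16  P3=42  P4=47  P5=52  P6=33  P7=37
Turnaround (C−A): P0=11  P1=8  P2=9  P3=35  P4=39  P5=43  P6=24  P7=26
Waiting = turnaround − burst: P0=4, P1=4, P2=4, P3=25, P4=29, P5=33, P6=22, P7=22
Total waiting = 4 + 4 + 4 + 25 + 29 + 33 + 22 + 22 = 143

143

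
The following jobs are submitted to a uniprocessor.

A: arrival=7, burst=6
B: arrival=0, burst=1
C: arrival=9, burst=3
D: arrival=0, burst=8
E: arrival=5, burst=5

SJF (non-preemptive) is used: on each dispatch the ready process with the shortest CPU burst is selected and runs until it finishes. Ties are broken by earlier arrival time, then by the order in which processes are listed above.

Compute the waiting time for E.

7

Gantt: | B 0-1 | D 1-9 | C 9-12 | E 12-17 | A 17-23 |
Completion: A=23  B=1  C=12  D=9  E=17
Waiting(E) = turnaround − burst = 12 − 5 = 7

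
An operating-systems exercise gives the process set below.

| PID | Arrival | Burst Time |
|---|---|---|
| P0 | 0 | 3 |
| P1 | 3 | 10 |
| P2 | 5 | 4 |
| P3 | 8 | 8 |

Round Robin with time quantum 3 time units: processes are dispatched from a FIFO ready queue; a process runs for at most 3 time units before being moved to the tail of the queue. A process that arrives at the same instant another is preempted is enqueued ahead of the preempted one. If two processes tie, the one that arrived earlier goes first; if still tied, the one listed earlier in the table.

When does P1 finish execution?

Gantt: | P0 0-3 | P1 3-6 | P2 6-9 | P1 9-12 | P3 12-15 | P2 15-16 | P1 16-19 | P3 19-22 | P1 22-23 | P3 23-25 |
Completion: P0=3  P1=23  P2=16  P3=25
Turnaround (C−A): P0=3  P1=20  P2=11  P3=17

23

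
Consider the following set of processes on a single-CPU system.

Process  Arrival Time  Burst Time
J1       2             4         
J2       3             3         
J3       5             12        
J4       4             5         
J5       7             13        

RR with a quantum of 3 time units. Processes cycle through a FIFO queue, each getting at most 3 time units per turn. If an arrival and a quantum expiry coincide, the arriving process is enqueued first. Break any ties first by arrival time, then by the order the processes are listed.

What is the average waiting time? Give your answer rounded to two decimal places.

11.80

Timeline: | idle 0-2 | J1 2-5 | J2 5-8 | J4 8-11 | J3 11-14 | J1 14-15 | J5 15-18 | J4 18-20 | J3 20-23 | J5 23-26 | J3 26-29 | J5 29-32 | J3 32-35 | J5 35-39 |
Completion: J1=15  J2=8  J3=35  J4=20  J5=39
Waiting times: J1=9, J2=2, J3=18, J4=11, J5=19
Average waiting = (9+2+18+11+19) / 5 = 59/5 = 11.80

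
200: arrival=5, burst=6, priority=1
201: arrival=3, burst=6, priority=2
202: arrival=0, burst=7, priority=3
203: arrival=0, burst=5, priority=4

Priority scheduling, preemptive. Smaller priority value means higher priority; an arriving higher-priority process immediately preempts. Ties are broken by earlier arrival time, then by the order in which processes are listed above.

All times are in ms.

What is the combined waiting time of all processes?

37

Timeline: | 202 0-3 | 201 3-5 | 200 5-11 | 201 11-15 | 202 15-19 | 203 19-24 |
Completion: 200=11  201=15  202=19  203=24
Waiting = turnaround − burst: 200=0, 201=6, 202=12, 203=19
Total waiting = 0 + 6 + 12 + 19 = 37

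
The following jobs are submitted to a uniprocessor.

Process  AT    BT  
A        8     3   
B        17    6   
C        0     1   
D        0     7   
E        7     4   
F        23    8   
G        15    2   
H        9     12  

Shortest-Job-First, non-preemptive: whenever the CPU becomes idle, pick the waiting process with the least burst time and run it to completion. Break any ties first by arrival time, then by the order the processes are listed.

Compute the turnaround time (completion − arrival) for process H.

Gantt: | C 0-1 | D 1-8 | A 8-11 | E 11-15 | G 15-17 | B 17-23 | F 23-31 | H 31-43 |
Completion: A=11  B=23  C=1  D=8  E=15  F=31  G=17  H=43
Turnaround(H) = completion − arrival = 43 − 9 = 34

34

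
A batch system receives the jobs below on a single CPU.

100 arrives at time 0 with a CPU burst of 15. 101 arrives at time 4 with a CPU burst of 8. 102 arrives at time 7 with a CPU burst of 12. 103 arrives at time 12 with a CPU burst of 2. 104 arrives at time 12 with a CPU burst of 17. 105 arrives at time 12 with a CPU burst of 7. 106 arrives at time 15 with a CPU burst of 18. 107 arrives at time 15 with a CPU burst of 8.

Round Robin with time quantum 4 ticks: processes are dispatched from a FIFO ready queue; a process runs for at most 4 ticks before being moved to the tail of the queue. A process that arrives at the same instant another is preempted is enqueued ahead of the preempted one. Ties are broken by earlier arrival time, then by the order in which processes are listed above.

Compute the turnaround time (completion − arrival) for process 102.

61

Timeline: | 100 0-4 | 101 4-8 | 100 8-12 | 102 12-16 | 101 16-20 | 103 20-22 | 104 22-26 | 105 26-30 | 100 30-34 | 106 34-38 | 107 38-42 | 102 42-46 | 104 46-50 | 105 50-53 | 100 53-56 | 106 56-60 | 107 60-64 | 102 64-68 | 104 68-72 | 106 72-76 | 104 76-80 | 106 80-84 | 104 84-85 | 106 85-87 |
Completion: 100=56  101=20  102=68  103=22  104=85  105=53  106=87  107=64
Turnaround(102) = completion − arrival = 68 − 7 = 61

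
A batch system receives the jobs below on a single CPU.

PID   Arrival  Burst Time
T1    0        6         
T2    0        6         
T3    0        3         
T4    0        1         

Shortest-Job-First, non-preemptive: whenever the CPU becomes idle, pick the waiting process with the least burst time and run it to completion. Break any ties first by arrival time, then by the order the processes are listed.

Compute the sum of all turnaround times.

31

Timeline: | T4 0-1 | T3 1-4 | T1 4-10 | T2 10-16 |
Completion: T1=10  T2=16  T3=4  T4=1
Turnaround (C−A): T1=10  T2=16  T3=4  T4=1
Turnaround = completion − arrival: T1=10, T2=16, T3=4, T4=1
Total turnaround = 10 + 16 + 4 + 1 = 31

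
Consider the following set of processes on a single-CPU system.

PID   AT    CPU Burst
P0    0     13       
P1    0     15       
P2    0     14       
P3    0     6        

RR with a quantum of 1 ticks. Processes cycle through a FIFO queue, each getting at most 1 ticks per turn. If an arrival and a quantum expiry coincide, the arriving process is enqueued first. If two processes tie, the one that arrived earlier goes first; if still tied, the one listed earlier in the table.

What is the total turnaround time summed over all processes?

Schedule: | P0 0-1 | P1 1-2 | P2 2-3 | P3 3-4 | P0 4-5 | P1 5-6 | P2 6-7 | P3 7-8 | P0 8-9 | P1 9-10 | P2 10-11 | P3 11-12 | P0 12-13 | P1 13-14 | P2 14-15 | P3 15-16 | P0 16-17 | P1 17-18 | P2 18-19 | P3 19-20 | P0 20-21 | P1 21-22 | P2 22-23 | P3 23-24 | P0 24-25 | P1 25-26 | P2 26-27 | P0 27-28 | P1 28-29 | P2 29-30 | P0 30-31 | P1 31-32 | P2 32-33 | P0 33-34 | P1 34-35 | P2 35-36 | P0 36-37 | P1 37-38 | P2 38-39 | P0 39-40 | P1 40-41 | P2 41-42 | P0 42-43 | P1 43-44 | P2 44-45 | P1 45-46 | P2 46-47 | P1 47-48 |
Completion: P0=43  P1=48  P2=47  P3=24
Turnaround = completion − arrival: P0=43, P1=48, P2=47, P3=24
Total turnaround = 43 + 48 + 47 + 24 = 162

162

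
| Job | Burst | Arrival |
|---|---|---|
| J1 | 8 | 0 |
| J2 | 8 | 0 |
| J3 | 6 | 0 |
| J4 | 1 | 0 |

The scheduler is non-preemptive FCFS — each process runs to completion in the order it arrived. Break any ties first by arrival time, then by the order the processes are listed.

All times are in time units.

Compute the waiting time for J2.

Timeline: | J1 0-8 | J2 8-16 | J3 16-22 | J4 22-23 |
Completion: J1=8  J2=16  J3=22  J4=23
Turnaround (C−A): J1=8  J2=16  J3=22  J4=23
Waiting(J2) = turnaround − burst = 16 − 8 = 8

8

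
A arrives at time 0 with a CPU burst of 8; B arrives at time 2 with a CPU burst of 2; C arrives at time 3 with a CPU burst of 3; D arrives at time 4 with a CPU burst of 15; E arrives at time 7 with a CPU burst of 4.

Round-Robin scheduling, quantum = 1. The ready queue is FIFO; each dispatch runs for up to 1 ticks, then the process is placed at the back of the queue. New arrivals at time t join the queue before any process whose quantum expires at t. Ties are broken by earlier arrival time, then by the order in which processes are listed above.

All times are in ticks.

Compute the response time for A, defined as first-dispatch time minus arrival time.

Timeline: | A 0-2 | B 2-3 | A 3-4 | C 4-5 | B 5-6 | D 6-7 | A 7-8 | C 8-9 | E 9-10 | D 10-11 | A 11-12 | C 12-13 | E 13-14 | D 14-15 | A 15-16 | E 16-17 | D 17-18 | A 18-19 | E 19-20 | D 20-21 | A 21-22 | D 22-32 |
Completion: A=22  B=6  C=13  D=32  E=20
Turnaround (C−A): A=22  B=4  C=10  D=28  E=13
Response(A) = first start − arrival = 0 − 0 = 0

0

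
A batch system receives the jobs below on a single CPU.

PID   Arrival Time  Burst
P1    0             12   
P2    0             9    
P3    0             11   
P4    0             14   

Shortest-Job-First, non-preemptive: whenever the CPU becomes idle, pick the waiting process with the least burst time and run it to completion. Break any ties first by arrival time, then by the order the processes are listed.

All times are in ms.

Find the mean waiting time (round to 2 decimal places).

15.25

Schedule: | P2 0-9 | P3 9-20 | P1 20-32 | P4 32-46 |
Completion: P1=32  P2=9  P3=20  P4=46
Waiting times: P1=20, P2=0, P3=9, P4=32
Average waiting = (20+0+9+32) / 4 = 61/4 = 15.25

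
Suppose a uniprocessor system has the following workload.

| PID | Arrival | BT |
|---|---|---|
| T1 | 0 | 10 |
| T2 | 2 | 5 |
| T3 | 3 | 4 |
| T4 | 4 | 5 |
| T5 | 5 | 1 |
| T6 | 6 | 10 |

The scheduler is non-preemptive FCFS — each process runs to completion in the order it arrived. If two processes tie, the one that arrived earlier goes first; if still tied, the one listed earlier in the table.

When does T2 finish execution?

15

Schedule: | T1 0-10 | T2 10-15 | T3 15-19 | T4 19-24 | T5 24-25 | T6 25-35 |
Completion: T1=10  T2=15  T3=19  T4=24  T5=25  T6=35
Turnaround (C−A): T1=10  T2=13  T3=16  T4=20  T5=20  T6=29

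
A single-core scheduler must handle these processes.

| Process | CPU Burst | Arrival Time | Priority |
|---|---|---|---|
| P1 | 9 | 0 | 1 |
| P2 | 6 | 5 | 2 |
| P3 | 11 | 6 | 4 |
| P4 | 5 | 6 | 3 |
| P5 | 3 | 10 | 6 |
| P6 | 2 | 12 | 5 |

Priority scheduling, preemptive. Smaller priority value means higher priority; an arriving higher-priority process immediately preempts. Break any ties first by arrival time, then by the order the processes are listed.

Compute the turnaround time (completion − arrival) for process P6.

Gantt: | P1 0-9 | P2 9-15 | P4 15-20 | P3 20-31 | P6 31-33 | P5 33-36 |
Completion: P1=9  P2=15  P3=31  P4=20  P5=36  P6=33
Turnaround (C−A): P1=9  P2=10  P3=25  P4=14  P5=26  P6=21
Turnaround(P6) = completion − arrival = 33 − 12 = 21

21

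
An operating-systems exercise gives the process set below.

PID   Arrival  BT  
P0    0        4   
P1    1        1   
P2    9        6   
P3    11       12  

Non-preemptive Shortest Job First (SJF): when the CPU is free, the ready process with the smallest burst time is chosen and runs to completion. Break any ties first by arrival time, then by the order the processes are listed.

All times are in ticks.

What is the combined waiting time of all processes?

7

Gantt: | P0 0-4 | P1 4-5 | idle 5-9 | P2 9-15 | P3 15-27 |
Completion: P0=4  P1=5  P2=15  P3=27
Waiting = turnaround − burst: P0=0, P1=3, P2=0, P3=4
Total waiting = 0 + 3 + 0 + 4 = 7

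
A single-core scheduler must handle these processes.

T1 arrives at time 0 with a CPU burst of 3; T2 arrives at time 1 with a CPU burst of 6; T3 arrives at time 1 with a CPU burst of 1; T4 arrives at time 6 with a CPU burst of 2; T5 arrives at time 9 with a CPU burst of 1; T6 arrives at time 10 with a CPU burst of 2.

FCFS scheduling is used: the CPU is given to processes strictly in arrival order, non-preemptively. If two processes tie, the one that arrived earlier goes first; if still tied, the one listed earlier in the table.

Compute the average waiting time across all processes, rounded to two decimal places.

Schedule: | T1 0-3 | T2 3-9 | T3 9-10 | T4 10-12 | T5 12-13 | T6 13-15 |
Completion: T1=3  T2=9  T3=10  T4=12  T5=13  T6=15
Turnaround (C−A): T1=3  T2=8  T3=9  T4=6  T5=4  T6=5
Waiting times: T1=0, T2=2, T3=8, T4=4, T5=3, T6=3
Average waiting = (0+2+8+4+3+3) / 6 = 20/6 = 3.33

3.33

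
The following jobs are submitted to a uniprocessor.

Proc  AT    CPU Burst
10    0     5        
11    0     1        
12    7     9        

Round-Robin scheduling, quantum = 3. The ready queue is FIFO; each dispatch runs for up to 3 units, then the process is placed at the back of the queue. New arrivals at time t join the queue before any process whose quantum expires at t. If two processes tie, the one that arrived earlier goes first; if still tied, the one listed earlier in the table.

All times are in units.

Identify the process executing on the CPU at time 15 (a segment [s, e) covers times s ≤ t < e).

12

Gantt: | 10 0-3 | 11 3-4 | 10 4-6 | idle 6-7 | 12 7-16 |
Completion: 10=6  11=4  12=16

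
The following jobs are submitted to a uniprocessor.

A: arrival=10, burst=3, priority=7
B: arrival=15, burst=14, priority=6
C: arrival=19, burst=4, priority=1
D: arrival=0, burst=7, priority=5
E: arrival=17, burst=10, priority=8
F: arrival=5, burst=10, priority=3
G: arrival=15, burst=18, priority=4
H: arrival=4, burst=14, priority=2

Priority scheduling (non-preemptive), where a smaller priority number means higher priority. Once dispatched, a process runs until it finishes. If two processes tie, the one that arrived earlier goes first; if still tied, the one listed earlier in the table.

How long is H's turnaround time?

17

Timeline: | D 0-7 | H 7-21 | C 21-25 | F 25-35 | G 35-53 | B 53-67 | A 67-70 | E 70-80 |
Completion: A=70  B=67  C=25  D=7  E=80  F=35  G=53  H=21
Turnaround (C−A): A=60  B=52  C=6  D=7  E=63  F=30  G=38  H=17
Turnaround(H) = completion − arrival = 21 − 4 = 17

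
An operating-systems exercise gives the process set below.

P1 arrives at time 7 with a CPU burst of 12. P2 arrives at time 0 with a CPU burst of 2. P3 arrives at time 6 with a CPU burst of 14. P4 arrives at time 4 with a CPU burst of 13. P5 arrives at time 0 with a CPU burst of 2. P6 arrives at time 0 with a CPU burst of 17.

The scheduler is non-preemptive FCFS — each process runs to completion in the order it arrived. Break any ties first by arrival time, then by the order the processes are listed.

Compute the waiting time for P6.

4

Timeline: | P2 0-2 | P5 2-4 | P6 4-21 | P4 21-34 | P3 34-48 | P1 48-60 |
Completion: P1=60  P2=2  P3=48  P4=34  P5=4  P6=21
Waiting(P6) = turnaround − burst = 21 − 17 = 4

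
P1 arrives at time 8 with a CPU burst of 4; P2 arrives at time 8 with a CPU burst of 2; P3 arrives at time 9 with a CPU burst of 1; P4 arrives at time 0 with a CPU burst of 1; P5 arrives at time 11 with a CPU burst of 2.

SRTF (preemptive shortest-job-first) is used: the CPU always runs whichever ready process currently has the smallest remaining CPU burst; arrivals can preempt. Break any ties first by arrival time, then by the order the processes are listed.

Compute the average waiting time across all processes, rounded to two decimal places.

1.20

Gantt: | P4 0-1 | idle 1-8 | P2 8-10 | P3 10-11 | P5 11-13 | P1 13-17 |
Completion: P1=17  P2=10  P3=11  P4=1  P5=13
Turnaround (C−A): P1=9  P2=2  P3=2  P4=1  P5=2
Waiting times: P1=5, P2=0, P3=1, P4=0, P5=0
Average waiting = (5+0+1+0+0) / 5 = 6/5 = 1.20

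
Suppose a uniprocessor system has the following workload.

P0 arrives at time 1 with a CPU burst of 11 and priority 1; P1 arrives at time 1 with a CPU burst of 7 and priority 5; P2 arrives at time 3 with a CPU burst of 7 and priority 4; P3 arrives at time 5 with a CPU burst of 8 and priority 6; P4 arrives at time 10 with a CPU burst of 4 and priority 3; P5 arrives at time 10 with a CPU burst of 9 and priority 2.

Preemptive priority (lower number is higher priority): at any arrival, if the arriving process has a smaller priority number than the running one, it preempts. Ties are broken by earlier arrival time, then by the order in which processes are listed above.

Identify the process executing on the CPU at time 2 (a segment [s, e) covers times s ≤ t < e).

P0

Schedule: | idle 0-1 | P0 1-12 | P5 12-21 | P4 21-25 | P2 25-32 | P1 32-39 | P3 39-47 |
Completion: P0=12  P1=39  P2=32  P3=47  P4=25  P5=21
Turnaround (C−A): P0=11  P1=38  P2=29  P3=42  P4=15  P5=11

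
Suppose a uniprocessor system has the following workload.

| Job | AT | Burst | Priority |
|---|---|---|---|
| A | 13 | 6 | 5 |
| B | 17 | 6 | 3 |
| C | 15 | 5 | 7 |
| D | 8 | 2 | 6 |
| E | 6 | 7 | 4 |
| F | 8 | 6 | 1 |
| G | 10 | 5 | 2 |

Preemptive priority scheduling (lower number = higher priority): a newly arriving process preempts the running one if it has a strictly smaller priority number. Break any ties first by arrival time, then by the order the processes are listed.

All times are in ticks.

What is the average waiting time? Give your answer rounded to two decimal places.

Schedule: | idle 0-6 | E 6-8 | F 8-14 | G 14-19 | B 19-25 | E 25-30 | A 30-36 | D 36-38 | C 38-43 |
Completion: A=36  B=25  C=43  D=38  E=30  F=14  G=19
Turnaround (C−A): A=23  B=8  C=28  D=30  E=24  F=6  G=9
Waiting times: A=17, B=2, C=23, D=28, E=17, F=0, G=4
Average waiting = (17+2+23+28+17+0+4) / 7 = 91/7 = 13.00

13.00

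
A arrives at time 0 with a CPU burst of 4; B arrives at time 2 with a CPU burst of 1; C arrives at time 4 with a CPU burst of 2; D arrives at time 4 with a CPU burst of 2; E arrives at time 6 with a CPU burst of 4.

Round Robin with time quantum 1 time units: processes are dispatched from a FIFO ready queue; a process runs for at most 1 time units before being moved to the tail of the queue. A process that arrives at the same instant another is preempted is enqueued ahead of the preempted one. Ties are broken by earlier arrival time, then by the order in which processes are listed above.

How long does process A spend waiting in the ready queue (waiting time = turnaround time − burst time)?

Gantt: | A 0-2 | B 2-3 | A 3-4 | C 4-5 | D 5-6 | A 6-7 | C 7-8 | E 8-9 | D 9-10 | E 10-13 |
Completion: A=7  B=3  C=8  D=10  E=13
Turnaround (C−A): A=7  B=1  C=4  D=6  E=7
Waiting(A) = turnaround − burst = 7 − 4 = 3

3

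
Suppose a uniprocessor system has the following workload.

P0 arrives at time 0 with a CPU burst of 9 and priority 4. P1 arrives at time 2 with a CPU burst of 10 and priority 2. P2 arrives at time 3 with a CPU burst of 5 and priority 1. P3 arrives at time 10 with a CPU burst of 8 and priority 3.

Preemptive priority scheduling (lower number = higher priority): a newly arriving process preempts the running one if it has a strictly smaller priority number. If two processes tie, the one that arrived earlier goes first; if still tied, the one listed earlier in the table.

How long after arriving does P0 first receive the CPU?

0

Schedule: | P0 0-2 | P1 2-3 | P2 3-8 | P1 8-17 | P3 17-25 | P0 25-32 |
Completion: P0=32  P1=17  P2=8  P3=25
Turnaround (C−A): P0=32  P1=15  P2=5  P3=15
Response(P0) = first start − arrival = 0 − 0 = 0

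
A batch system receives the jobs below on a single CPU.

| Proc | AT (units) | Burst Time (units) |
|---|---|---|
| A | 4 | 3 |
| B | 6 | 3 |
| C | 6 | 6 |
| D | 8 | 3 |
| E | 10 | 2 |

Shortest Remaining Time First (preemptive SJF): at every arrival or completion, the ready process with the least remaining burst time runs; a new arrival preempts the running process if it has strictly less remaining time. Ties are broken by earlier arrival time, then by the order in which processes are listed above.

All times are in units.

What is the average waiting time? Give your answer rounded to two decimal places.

Gantt: | idle 0-4 | A 4-7 | B 7-10 | E 10-12 | D 12-15 | C 15-21 |
Completion: A=7  B=10  C=21  D=15  E=12
Turnaround (C−A): A=3  B=4  C=15  D=7  E=2
Waiting times: A=0, B=1, C=9, D=4, E=0
Average waiting = (0+1+9+4+0) / 5 = 14/5 = 2.80

2.80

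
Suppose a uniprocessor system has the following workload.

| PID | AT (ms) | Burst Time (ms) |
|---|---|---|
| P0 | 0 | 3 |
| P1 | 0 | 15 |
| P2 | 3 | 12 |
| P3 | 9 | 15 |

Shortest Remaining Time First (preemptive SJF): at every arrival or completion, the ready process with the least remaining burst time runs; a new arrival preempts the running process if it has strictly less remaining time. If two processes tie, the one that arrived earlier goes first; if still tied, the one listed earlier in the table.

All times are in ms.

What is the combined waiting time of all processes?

36

Gantt: | P0 0-3 | P2 3-15 | P1 15-30 | P3 30-45 |
Completion: P0=3  P1=30  P2=15  P3=45
Waiting = turnaround − burst: P0=0, P1=15, P2=0, P3=21
Total waiting = 0 + 15 + 0 + 21 = 36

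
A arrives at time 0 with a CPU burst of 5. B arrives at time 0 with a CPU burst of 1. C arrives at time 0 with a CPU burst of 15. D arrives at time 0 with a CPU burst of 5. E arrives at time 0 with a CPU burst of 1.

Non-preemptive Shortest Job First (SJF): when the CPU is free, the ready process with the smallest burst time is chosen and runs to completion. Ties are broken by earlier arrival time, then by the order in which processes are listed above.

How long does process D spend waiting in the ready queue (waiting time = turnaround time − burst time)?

Schedule: | B 0-1 | E 1-2 | A 2-7 | D 7-12 | C 12-27 |
Completion: A=7  B=1  C=27  D=12  E=2
Turnaround (C−A): A=7  B=1  C=27  D=12  E=2
Waiting(D) = turnaround − burst = 12 − 5 = 7

7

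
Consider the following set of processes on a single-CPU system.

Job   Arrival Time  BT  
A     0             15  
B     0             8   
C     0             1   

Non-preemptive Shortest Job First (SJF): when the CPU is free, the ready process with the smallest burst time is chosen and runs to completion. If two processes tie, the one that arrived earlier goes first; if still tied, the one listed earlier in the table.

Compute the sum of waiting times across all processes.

Gantt: | C 0-1 | B 1-9 | A 9-24 |
Completion: A=24  B=9  C=1
Turnaround (C−A): A=24  B=9  C=1
Waiting = turnaround − burst: A=9, B=1, C=0
Total waiting = 9 + 1 + 0 = 10

10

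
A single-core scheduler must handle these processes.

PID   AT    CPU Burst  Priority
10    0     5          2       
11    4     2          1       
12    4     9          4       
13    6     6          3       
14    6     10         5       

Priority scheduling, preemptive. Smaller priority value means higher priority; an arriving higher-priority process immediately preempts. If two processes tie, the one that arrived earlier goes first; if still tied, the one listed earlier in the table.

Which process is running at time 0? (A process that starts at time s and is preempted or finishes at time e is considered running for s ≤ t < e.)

Schedule: | 10 0-4 | 11 4-6 | 10 6-7 | 13 7-13 | 12 13-22 | 14 22-32 |
Completion: 10=7  11=6  12=22  13=13  14=32

10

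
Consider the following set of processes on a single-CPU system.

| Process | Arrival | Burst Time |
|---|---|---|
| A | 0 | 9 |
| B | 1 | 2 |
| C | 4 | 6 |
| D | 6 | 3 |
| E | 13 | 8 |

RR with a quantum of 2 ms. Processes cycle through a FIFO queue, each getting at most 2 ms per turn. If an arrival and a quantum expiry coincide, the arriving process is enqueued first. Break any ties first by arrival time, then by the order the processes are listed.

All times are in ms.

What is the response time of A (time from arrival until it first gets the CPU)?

Timeline: | A 0-2 | B 2-4 | A 4-6 | C 6-8 | D 8-10 | A 10-12 | C 12-14 | D 14-15 | A 15-17 | E 17-19 | C 19-21 | A 21-22 | E 22-28 |
Completion: A=22  B=4  C=21  D=15  E=28
Turnaround (C−A): A=22  B=3  C=17  D=9  E=15
Response(A) = first start − arrival = 0 − 0 = 0

0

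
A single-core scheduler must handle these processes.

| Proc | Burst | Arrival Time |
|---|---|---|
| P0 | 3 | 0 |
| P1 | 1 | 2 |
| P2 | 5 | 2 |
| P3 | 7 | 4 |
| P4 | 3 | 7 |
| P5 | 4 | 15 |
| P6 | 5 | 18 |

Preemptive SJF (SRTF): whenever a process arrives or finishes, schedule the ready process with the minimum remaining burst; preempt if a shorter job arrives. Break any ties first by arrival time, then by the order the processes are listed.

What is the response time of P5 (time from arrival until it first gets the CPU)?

4

Gantt: | P0 0-3 | P1 3-4 | P2 4-9 | P4 9-12 | P3 12-19 | P5 19-23 | P6 23-28 |
Completion: P0=3  P1=4  P2=9  P3=19  P4=12  P5=23  P6=28
Turnaround (C−A): P0=3  P1=2  P2=7  P3=15  P4=5  P5=8  P6=10
Response(P5) = first start − arrival = 19 − 15 = 4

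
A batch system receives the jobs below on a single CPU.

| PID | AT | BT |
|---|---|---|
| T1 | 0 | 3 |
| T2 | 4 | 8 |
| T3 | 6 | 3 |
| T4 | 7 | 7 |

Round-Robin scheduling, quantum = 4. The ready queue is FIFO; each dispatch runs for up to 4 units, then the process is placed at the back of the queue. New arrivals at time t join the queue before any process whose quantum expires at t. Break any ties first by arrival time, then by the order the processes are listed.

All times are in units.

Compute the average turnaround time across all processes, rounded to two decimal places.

Timeline: | T1 0-3 | idle 3-4 | T2 4-8 | T3 8-11 | T4 11-15 | T2 15-19 | T4 19-22 |
Completion: T1=3  T2=19  T3=11  T4=22
Turnaround (C−A): T1=3  T2=15  T3=5  T4=15
Turnaround times: T1=3, T2=15, T3=5, T4=15
Average turnaround = (3+15+5+15) / 4 = 38/4 = 9.50

9.50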